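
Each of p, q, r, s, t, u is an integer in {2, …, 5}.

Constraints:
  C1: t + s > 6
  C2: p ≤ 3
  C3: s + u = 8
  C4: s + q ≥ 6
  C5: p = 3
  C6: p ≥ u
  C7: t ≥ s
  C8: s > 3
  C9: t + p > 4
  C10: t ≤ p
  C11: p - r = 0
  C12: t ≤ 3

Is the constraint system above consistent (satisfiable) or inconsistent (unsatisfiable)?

From constraints 7 and 12: s ≤ t ≤ 3. From constraints 2 and 6: u ≤ p ≤ 3. Hence s + u ≤ 6. But constraint 3 requires s + u = 8, and 8 > 6. Contradiction.

Unsatisfiable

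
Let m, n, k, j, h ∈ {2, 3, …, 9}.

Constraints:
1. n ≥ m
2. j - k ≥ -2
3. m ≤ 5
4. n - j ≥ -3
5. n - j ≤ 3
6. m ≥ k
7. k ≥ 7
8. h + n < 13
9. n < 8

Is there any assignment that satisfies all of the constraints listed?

From constraints 6 and 7: m ≥ k and k ≥ 7, so m ≥ 7. From constraint 3: m ≤ 5. But 5 < 7, so no value of m works.

Unsatisfiable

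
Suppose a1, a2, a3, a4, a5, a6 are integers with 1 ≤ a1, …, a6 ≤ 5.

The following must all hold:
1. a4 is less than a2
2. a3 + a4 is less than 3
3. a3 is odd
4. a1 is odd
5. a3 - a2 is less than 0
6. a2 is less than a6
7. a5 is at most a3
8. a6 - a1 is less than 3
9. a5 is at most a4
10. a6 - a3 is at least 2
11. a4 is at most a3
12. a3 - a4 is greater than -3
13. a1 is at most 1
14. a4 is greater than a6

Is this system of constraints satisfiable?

Unsatisfiable

Constraints 1, 6, and 14 give a4 < a2, a2 < a6, a6 < a4. Chaining: a4 < a2 < a6 < a4, which forces a4 < a4 — impossible.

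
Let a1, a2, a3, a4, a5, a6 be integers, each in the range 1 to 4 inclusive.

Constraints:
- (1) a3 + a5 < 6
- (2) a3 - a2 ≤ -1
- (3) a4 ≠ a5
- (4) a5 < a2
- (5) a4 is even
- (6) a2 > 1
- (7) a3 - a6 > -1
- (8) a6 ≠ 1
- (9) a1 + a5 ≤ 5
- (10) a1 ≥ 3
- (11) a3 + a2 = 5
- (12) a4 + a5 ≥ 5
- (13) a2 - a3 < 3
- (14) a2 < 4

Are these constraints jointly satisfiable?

The assignment a1 = 3, a2 = 3, a3 = 2, a4 = 4, a5 = 1, a6 = 2 works:
  constraint 1 holds since a3 + a5 = 3.
  constraint 2 holds since a3 - a2 = -1.
  constraint 7 holds since a3 - a6 = 0.
The rest check out directly.

Satisfiable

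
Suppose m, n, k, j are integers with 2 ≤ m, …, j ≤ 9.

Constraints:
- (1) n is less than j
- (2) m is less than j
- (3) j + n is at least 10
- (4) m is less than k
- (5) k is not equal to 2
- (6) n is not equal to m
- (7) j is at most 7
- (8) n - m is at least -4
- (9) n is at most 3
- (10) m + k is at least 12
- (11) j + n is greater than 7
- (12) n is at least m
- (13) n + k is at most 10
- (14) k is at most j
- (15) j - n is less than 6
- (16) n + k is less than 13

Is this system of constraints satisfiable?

From constraints 9 and 12: m ≤ n ≤ 3. From constraints 7 and 14: k ≤ j ≤ 7. Hence m + k ≤ 10. But constraint 10 requires m + k ≥ 12, and 12 > 10. Contradiction.

Unsatisfiable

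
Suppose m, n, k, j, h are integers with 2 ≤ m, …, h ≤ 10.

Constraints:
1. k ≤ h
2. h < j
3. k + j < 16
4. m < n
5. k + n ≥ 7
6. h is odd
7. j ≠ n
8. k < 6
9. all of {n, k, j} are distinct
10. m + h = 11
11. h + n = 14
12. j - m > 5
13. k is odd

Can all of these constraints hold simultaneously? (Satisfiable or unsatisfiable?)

Satisfiable

One satisfying assignment is m = 2, n = 5, k = 3, j = 10, h = 9.
For the less obvious constraints — constraint 3: k + j = 13; constraint 5: k + n = 8 — and the others hold by inspection.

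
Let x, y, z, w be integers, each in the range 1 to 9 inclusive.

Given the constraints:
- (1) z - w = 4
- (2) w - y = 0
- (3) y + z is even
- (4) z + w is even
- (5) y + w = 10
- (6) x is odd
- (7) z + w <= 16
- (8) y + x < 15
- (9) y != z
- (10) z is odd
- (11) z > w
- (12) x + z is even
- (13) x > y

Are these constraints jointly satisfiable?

Satisfiable

Try x = 9, y = 5, z = 9, w = 5.
Check constraint 1: z - w = 4; constraint 2: w - y = 0; constraint 5: y + w = 10. The remaining constraints are straightforward to verify.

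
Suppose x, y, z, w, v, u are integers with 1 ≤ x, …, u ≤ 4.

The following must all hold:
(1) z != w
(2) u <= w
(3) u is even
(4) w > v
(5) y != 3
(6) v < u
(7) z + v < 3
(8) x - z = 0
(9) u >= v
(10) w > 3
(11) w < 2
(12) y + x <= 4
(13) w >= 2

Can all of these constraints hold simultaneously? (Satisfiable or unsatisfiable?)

From constraint 10: w ≥ 4. From constraint 11: w ≤ 1. But 1 < 4, so no value of w works.

Unsatisfiable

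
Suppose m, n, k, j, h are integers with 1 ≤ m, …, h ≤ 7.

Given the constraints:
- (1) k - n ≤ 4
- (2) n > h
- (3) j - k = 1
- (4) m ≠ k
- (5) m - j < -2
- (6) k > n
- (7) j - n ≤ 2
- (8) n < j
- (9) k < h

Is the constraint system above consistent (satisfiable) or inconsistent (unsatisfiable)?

Constraints 2, 6, and 9 give h < n, n < k, k < h. Chaining: h < n < k < h, which forces h < h — impossible.

Unsatisfiable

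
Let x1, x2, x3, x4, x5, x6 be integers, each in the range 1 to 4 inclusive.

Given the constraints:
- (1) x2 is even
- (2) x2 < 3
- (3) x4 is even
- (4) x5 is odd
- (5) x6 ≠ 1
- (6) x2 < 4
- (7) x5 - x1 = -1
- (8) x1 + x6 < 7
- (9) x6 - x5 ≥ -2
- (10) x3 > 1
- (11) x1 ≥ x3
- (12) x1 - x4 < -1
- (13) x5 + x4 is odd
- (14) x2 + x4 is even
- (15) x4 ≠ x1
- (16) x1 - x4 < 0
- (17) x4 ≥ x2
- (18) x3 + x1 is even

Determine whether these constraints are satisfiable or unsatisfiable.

Satisfiable

Try x1 = 2, x2 = 2, x3 = 2, x4 = 4, x5 = 1, x6 = 2.
Check constraint 7: x5 - x1 = -1; constraint 8: x1 + x6 = 4; constraint 9: x6 - x5 = 1. The remaining constraints are straightforward to verify.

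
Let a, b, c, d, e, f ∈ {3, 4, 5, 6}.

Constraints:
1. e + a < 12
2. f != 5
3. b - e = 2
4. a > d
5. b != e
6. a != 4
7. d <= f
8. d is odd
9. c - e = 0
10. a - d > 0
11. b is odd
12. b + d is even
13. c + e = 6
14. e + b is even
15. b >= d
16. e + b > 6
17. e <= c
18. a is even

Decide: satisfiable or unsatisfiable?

Satisfiable

Try a = 6, b = 5, c = 3, d = 3, e = 3, f = 3.
Check constraint 1: e + a = 9; constraint 3: b - e = 2. The remaining constraints are straightforward to verify.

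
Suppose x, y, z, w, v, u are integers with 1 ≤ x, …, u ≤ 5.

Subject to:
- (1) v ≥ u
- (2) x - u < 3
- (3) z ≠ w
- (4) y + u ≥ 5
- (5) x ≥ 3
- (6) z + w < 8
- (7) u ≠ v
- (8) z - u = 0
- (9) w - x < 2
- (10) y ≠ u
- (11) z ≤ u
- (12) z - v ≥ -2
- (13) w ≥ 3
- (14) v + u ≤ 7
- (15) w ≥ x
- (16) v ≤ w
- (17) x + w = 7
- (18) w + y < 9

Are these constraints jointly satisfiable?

Take x = 3, y = 2, z = 3, w = 4, v = 4, u = 3. Then constraint 2: x - u = 0; constraint 4: y + u = 5; constraint 6: z + w = 7, and every other listed constraint is also met.

Satisfiable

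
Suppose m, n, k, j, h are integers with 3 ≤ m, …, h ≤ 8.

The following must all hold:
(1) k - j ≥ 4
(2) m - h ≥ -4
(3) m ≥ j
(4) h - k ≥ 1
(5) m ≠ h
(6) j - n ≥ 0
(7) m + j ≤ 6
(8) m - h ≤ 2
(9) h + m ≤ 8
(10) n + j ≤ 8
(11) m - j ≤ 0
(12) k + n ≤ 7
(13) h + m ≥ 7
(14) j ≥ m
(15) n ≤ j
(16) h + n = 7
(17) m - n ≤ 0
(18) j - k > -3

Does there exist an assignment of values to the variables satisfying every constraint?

Unsatisfiable

Constraints 1, 2, 4, 6, and 17 give k − j ≥ 4, j − n ≥ 0, n − m ≥ 0, m − h ≥ -4, h − k ≥ 1.
Adding all 5 inequalities: the left sides telescope to 0, and the right sides sum to 4 + 0 + 0 + (-4) + 1 = 1. So 0 ≥ 1, which is false.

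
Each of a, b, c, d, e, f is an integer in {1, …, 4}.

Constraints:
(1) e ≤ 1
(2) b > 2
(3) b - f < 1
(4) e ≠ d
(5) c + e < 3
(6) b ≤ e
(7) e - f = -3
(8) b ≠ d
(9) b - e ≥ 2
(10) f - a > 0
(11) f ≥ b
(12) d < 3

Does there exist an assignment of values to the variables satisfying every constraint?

From constraint 2: b ≥ 3. From constraints 1 and 6: b ≤ e and e ≤ 1, so b ≤ 1. But 1 < 3, so no value of b works.

Unsatisfiable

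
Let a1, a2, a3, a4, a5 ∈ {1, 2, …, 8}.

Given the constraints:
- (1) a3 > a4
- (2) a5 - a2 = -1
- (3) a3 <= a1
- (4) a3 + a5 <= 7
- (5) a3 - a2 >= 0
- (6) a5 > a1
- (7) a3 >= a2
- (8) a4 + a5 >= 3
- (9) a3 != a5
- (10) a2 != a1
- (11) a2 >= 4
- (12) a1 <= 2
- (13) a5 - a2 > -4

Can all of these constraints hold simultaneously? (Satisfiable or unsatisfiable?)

Unsatisfiable

From constraints 7 and 11: a3 ≥ a2 and a2 ≥ 4, so a3 ≥ 4. From constraints 3 and 12: a3 ≤ a1 and a1 ≤ 2, so a3 ≤ 2. But 2 < 4, so no value of a3 works.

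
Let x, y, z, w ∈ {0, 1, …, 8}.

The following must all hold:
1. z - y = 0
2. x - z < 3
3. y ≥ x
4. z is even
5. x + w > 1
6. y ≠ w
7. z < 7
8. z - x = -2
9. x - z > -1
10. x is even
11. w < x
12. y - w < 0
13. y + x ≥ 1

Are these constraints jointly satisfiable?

Constraints 3, 11, and 12 give x ≤ y, y < w, w < x. Chaining: x ≤ y < w < x, which forces x < x — impossible.

Unsatisfiable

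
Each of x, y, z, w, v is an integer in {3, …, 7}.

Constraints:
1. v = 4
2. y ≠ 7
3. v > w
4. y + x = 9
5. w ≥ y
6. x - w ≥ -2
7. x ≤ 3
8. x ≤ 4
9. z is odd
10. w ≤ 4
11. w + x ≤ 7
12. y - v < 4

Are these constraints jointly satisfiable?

Unsatisfiable

From constraints 5 and 10: y ≤ w ≤ 4. From constraint 7: x ≤ 3. Hence y + x ≤ 7. But constraint 4 requires y + x = 9, and 9 > 7. Contradiction.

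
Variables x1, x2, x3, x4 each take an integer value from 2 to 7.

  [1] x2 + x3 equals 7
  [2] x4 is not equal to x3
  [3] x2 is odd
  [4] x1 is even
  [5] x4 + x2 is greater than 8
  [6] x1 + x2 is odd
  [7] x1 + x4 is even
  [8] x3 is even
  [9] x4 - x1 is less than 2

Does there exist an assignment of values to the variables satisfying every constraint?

Satisfiable

Setting (x1, x2, x3, x4) = (6, 3, 4, 6) satisfies everything: constraint 1: x2 + x3 = 7; constraint 5: x4 + x2 = 9, and the others follow.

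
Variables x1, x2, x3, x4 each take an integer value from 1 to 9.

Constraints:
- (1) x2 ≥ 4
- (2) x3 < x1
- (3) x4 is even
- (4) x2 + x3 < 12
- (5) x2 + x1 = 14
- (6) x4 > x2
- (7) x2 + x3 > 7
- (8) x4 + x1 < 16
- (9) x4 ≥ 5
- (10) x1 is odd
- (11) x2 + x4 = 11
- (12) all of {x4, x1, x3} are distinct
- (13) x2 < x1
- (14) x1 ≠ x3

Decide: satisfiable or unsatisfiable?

Satisfiable

The assignment x1 = 9, x2 = 5, x3 = 5, x4 = 6 works:
  constraint 4 holds since x2 + x3 = 10.
  constraint 5 holds since x2 + x1 = 14.
  constraint 7 holds since x2 + x3 = 10.
The rest check out directly.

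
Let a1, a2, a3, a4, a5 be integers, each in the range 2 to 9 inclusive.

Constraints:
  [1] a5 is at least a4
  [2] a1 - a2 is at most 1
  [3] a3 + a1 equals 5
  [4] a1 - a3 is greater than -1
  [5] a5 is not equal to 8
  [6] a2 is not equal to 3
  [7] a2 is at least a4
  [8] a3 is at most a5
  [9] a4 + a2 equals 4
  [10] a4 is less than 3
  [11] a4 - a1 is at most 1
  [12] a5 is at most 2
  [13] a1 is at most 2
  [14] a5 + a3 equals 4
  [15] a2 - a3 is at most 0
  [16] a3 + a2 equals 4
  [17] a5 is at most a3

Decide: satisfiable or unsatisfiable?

Unsatisfiable

From constraints 8 and 12: a3 ≤ a5 ≤ 2. From constraint 13: a1 ≤ 2. Hence a3 + a1 ≤ 4. But constraint 3 requires a3 + a1 = 5, and 5 > 4. Contradiction.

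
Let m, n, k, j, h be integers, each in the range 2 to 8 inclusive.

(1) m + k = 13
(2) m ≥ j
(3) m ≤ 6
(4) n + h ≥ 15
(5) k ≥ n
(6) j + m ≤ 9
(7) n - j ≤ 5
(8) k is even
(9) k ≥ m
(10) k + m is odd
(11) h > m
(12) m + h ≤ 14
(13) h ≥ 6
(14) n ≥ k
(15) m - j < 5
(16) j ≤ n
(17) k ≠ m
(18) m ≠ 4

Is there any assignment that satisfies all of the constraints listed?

Setting (m, n, k, j, h) = (5, 8, 8, 3, 8) satisfies everything: constraint 1: m + k = 13; constraint 4: n + h = 16, and the others follow.

Satisfiable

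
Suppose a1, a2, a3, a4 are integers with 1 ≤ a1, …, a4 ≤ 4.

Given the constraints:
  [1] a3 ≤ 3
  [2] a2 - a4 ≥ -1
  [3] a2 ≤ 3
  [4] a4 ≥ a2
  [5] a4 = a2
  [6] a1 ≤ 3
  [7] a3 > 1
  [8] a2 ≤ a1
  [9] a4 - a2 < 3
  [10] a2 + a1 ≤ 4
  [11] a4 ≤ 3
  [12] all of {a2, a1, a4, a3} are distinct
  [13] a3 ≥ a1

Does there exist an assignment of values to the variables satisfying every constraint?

Unsatisfiable

Constraints 1, 3, 6, and 11 confine each of a2, a1, a4, a3 to the 3 values {1, …, 3} (the domain already gives each ≥ 1).
Constraint 12 requires all 4 of them to be distinct, but only 3 values are available — impossible by the pigeonhole principle.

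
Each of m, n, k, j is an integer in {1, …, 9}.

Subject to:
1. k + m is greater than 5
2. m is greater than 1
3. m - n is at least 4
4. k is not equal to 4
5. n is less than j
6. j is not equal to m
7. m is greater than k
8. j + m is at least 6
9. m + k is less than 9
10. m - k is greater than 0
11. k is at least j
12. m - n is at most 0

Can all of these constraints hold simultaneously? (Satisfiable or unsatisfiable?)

Constraints 5, 10, 11, and 12 give k < m, m ≤ n, n < j, j ≤ k. Chaining: k < m ≤ n < j ≤ k, which forces k < k — impossible.

Unsatisfiable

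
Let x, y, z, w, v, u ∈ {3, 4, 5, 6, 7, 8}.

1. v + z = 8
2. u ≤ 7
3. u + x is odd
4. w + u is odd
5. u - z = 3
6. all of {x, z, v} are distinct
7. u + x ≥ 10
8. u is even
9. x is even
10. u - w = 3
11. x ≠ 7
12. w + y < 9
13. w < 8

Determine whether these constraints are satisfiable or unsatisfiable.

Unsatisfiable

Constraint 8 makes u even and constraint 9 makes x even, so u + x must be even. Constraint 3 says u + x is odd — contradiction.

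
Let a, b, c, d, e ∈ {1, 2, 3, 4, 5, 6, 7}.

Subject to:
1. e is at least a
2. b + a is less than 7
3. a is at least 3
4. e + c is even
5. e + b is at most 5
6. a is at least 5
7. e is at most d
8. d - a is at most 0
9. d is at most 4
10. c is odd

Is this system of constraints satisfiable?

From constraints 1 and 6: e ≥ a and a ≥ 5, so e ≥ 5. From constraints 7 and 9: e ≤ d and d ≤ 4, so e ≤ 4. But 4 < 5, so no value of e works.

Unsatisfiable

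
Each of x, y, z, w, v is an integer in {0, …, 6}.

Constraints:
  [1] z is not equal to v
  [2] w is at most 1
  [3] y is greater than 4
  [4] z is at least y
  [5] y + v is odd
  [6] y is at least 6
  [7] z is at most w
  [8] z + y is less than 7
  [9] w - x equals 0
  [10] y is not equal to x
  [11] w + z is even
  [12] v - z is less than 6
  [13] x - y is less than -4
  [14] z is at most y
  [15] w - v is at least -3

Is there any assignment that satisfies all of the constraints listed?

Unsatisfiable

From constraints 4 and 6: z ≥ y and y ≥ 6, so z ≥ 6. From constraints 2 and 7: z ≤ w and w ≤ 1, so z ≤ 1. But 1 < 6, so no value of z works.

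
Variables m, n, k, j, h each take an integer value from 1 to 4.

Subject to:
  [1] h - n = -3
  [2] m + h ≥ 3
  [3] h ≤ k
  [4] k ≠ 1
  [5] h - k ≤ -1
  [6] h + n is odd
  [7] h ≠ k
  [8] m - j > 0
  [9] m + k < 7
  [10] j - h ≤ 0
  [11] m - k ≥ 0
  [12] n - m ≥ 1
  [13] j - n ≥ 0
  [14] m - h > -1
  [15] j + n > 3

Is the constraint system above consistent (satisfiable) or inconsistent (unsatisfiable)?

Unsatisfiable

Constraints 5, 10, 11, 12, and 13 give j − n ≥ 0, n − m ≥ 1, m − k ≥ 0, k − h ≥ 1, h − j ≥ 0.
Adding all 5 inequalities: the left sides telescope to 0, and the right sides sum to 0 + 1 + 0 + 1 + 0 = 2. So 0 ≥ 2, which is false.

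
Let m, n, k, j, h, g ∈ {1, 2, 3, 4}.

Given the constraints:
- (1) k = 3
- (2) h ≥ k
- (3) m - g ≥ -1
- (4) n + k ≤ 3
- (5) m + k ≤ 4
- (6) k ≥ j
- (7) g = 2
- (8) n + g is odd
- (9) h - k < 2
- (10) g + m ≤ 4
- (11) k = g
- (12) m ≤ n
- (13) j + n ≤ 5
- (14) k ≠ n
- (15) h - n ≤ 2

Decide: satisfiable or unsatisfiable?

Unsatisfiable

Constraint 1 fixes k = 3 and constraint 7 fixes g = 2, but constraint 11 requires k = g. Since 3 ≠ 2, contradiction.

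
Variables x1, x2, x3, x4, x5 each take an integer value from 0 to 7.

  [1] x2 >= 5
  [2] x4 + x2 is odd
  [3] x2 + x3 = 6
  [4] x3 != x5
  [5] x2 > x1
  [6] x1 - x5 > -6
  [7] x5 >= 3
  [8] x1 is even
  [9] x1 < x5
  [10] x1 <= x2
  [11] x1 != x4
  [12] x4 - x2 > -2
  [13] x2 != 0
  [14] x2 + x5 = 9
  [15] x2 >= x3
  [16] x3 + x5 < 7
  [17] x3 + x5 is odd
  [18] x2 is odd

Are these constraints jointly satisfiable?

The assignment x1 = 0, x2 = 5, x3 = 1, x4 = 4, x5 = 4 works:
  constraint 3 holds since x2 + x3 = 6.
  constraint 6 holds since x1 - x5 = -4.
  constraint 12 holds since x4 - x2 = -1.
The rest check out directly.

Satisfiable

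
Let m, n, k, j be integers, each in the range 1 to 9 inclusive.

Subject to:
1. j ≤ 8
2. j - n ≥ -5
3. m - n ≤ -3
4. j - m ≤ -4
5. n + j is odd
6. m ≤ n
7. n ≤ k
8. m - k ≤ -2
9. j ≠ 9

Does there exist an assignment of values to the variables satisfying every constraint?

Constraints 2, 3, and 4 give n − m ≥ 3, m − j ≥ 4, j − n ≥ -5.
Adding all 3 inequalities: the left sides telescope to 0, and the right sides sum to 3 + 4 + (-5) = 2. So 0 ≥ 2, which is false.

Unsatisfiable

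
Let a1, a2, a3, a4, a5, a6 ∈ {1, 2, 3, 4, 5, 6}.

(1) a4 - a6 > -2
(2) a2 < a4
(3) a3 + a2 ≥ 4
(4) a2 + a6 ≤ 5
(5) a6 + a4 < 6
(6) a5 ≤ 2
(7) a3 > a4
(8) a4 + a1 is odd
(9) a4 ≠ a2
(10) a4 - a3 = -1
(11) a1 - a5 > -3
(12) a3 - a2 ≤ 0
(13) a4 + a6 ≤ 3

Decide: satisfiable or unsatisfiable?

Unsatisfiable

Constraints 2, 7, and 12 give a3 ≤ a2, a2 < a4, a4 < a3. Chaining: a3 ≤ a2 < a4 < a3, which forces a3 < a3 — impossible.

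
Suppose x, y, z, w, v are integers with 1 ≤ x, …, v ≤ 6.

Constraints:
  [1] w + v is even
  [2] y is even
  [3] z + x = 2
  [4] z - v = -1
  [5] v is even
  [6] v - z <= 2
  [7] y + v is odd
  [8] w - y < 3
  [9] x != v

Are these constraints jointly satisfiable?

Unsatisfiable

Constraint 2 makes y even and constraint 5 makes v even, so y + v must be even. Constraint 7 says y + v is odd — contradiction.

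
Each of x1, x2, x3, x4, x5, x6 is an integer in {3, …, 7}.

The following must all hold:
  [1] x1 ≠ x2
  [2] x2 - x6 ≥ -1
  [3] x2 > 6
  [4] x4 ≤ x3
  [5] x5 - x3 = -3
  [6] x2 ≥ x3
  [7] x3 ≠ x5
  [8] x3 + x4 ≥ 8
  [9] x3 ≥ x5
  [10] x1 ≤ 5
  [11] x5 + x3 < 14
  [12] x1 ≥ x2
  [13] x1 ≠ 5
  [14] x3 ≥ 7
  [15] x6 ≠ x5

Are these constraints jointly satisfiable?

From constraints 6 and 14: x2 ≥ x3 and x3 ≥ 7, so x2 ≥ 7. From constraints 10 and 12: x2 ≤ x1 and x1 ≤ 5, so x2 ≤ 5. But 5 < 7, so no value of x2 works.

Unsatisfiable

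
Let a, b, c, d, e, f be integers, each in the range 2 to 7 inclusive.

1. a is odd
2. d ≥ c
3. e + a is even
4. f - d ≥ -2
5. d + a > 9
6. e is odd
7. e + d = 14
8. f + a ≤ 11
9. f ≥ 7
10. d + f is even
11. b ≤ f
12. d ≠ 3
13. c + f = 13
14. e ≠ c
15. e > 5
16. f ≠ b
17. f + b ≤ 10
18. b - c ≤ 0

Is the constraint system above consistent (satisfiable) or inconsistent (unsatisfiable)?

Try a = 3, b = 3, c = 6, d = 7, e = 7, f = 7.
Check constraint 4: f - d = 0; constraint 5: d + a = 10. The remaining constraints are straightforward to verify.

Satisfiable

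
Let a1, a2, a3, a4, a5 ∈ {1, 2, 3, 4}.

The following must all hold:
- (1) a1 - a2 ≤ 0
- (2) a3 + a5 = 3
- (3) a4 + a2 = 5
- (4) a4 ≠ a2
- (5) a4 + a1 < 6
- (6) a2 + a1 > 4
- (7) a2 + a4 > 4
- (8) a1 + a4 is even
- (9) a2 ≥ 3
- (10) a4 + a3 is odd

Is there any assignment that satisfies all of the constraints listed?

Setting (a1, a2, a3, a4, a5) = (3, 4, 2, 1, 1) satisfies everything: constraint 1: a1 - a2 = -1; constraint 2: a3 + a5 = 3, and the others follow.

Satisfiable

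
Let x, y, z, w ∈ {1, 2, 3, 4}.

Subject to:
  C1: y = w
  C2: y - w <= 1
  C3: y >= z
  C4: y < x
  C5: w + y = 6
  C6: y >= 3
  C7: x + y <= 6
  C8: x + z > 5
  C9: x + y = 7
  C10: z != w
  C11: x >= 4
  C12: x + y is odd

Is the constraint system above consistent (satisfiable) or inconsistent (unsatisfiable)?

From constraint 11: x ≥ 4. From constraint 6: y ≥ 3. Hence x + y ≥ 7. But constraint 7 requires x + y ≤ 6, and 6 < 7. Contradiction.

Unsatisfiable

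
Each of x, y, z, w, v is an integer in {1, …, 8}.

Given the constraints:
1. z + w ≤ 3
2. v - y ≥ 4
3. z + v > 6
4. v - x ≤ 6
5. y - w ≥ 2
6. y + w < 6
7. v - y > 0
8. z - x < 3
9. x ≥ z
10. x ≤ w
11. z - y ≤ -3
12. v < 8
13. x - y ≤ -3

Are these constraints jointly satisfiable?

Unsatisfiable

Constraints 2, 4, and 13 give v − y ≥ 4, y − x ≥ 3, x − v ≥ -6.
Adding all 3 inequalities: the left sides telescope to 0, and the right sides sum to 4 + 3 + (-6) = 1. So 0 ≥ 1, which is false.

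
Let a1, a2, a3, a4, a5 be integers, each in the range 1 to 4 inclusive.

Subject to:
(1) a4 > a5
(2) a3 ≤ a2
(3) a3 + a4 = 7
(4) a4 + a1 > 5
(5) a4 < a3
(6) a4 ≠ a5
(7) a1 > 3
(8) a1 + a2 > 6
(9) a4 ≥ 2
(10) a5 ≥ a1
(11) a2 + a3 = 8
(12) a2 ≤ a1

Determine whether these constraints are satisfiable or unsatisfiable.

Unsatisfiable

Constraints 1, 2, 5, 10, and 12 give a2 ≤ a1, a1 ≤ a5, a5 < a4, a4 < a3, a3 ≤ a2. Chaining: a2 ≤ a1 ≤ a5 < a4 < a3 ≤ a2, which forces a2 < a2 — impossible.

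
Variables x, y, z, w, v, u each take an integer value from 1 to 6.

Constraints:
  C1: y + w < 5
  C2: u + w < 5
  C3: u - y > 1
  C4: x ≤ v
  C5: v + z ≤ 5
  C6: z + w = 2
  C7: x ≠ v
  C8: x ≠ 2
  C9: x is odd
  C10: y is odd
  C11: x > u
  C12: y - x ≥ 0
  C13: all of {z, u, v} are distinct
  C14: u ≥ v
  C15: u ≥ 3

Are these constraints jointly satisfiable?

Unsatisfiable

Constraints 4, 11, and 14 give v ≤ u, u < x, x ≤ v. Chaining: v ≤ u < x ≤ v, which forces v < v — impossible.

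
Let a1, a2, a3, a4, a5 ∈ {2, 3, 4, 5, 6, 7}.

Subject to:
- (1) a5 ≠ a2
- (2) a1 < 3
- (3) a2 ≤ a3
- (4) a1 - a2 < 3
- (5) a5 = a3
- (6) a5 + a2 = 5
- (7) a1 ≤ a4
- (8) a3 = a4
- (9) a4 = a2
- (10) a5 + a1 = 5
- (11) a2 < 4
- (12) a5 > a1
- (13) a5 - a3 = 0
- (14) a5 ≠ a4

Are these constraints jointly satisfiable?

From constraints 5, 8, and 9, a5 = a3 = a4 = a2, so a5 = a2. But constraint 1 says a5 ≠ a2. Contradiction.

Unsatisfiable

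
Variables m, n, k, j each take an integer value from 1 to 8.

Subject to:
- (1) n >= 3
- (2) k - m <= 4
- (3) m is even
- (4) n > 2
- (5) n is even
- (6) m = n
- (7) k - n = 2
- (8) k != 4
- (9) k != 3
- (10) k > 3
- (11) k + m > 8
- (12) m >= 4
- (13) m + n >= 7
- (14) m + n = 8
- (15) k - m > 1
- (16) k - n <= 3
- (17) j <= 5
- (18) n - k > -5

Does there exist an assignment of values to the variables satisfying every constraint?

Try m = 4, n = 4, k = 6, j = 1.
Check constraint 2: k - m = 2; constraint 7: k - n = 2. The remaining constraints are straightforward to verify.

Satisfiable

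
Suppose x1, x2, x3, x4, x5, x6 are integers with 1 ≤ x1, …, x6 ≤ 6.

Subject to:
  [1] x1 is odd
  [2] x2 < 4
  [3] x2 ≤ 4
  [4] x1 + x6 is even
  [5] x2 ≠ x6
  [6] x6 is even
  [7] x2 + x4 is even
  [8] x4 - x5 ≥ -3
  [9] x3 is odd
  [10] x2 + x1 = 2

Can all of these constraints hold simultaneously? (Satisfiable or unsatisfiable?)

Unsatisfiable

Constraint 1 makes x1 odd and constraint 6 makes x6 even, so x1 + x6 must be odd. Constraint 4 says x1 + x6 is even — contradiction.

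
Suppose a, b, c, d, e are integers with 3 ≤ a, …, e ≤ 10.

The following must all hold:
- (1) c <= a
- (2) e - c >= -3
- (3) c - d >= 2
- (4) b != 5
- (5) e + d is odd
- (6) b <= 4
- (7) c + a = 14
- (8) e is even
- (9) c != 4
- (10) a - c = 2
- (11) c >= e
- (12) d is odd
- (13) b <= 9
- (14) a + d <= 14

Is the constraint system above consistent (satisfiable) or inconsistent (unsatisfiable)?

Satisfiable

Try a = 8, b = 3, c = 6, d = 3, e = 6.
Check constraint 2: e - c = 0; constraint 3: c - d = 3; constraint 7: c + a = 14. The remaining constraints are straightforward to verify.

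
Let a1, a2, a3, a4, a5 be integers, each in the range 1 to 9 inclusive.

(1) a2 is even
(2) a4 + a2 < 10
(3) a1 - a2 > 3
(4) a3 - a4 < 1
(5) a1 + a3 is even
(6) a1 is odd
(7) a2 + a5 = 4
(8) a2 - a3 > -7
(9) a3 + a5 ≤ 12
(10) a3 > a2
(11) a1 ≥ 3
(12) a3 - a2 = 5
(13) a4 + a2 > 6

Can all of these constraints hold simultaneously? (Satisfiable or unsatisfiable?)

Satisfiable

Try a1 = 7, a2 = 2, a3 = 7, a4 = 7, a5 = 2.
Check constraint 2: a4 + a2 = 9; constraint 3: a1 - a2 = 5. The remaining constraints are straightforward to verify.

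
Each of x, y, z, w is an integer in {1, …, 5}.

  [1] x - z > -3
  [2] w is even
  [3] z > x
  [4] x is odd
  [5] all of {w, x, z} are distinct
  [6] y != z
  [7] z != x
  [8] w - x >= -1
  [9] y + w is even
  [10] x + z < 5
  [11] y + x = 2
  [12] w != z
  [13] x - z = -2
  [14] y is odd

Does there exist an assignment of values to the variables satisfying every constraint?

Constraint 14 makes y odd and constraint 2 makes w even, so y + w must be odd. Constraint 9 says y + w is even — contradiction.

Unsatisfiable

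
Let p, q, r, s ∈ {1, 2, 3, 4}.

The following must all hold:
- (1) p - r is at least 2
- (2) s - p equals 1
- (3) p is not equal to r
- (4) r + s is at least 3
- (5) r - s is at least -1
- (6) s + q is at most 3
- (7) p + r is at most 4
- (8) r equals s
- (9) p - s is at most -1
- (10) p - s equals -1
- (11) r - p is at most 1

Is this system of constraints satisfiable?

Constraints 1, 5, and 9 give p − r ≥ 2, r − s ≥ -1, s − p ≥ 1.
Adding all 3 inequalities: the left sides telescope to 0, and the right sides sum to 2 + (-1) + 1 = 2. So 0 ≥ 2, which is false.

Unsatisfiable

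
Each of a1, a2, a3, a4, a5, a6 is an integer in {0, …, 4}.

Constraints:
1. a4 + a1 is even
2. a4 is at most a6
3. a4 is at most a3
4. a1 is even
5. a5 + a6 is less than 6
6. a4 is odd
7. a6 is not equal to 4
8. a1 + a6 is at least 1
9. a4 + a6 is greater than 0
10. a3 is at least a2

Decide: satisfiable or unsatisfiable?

Unsatisfiable

Constraint 6 makes a4 odd and constraint 4 makes a1 even, so a4 + a1 must be odd. Constraint 1 says a4 + a1 is even — contradiction.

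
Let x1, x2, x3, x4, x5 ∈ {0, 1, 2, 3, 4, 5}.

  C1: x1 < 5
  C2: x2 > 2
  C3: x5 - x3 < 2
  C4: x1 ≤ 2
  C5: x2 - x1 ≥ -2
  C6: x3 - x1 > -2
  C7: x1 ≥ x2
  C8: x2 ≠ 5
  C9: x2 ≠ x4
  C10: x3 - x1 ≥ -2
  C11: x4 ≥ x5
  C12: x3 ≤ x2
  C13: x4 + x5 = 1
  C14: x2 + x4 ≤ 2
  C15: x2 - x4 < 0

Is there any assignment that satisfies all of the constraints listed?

From constraint 2: x2 ≥ 3. From constraints 4 and 7: x2 ≤ x1 and x1 ≤ 2, so x2 ≤ 2. But 2 < 3, so no value of x2 works.

Unsatisfiable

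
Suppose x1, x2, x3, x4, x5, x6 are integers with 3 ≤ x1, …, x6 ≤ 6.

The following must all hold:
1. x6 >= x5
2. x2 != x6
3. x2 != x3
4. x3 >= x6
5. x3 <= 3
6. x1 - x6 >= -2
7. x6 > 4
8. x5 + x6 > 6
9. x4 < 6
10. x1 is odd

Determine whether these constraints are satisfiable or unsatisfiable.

From constraint 7: x6 ≥ 5. From constraints 4 and 5: x6 ≤ x3 and x3 ≤ 3, so x6 ≤ 3. But 3 < 5, so no value of x6 works.

Unsatisfiable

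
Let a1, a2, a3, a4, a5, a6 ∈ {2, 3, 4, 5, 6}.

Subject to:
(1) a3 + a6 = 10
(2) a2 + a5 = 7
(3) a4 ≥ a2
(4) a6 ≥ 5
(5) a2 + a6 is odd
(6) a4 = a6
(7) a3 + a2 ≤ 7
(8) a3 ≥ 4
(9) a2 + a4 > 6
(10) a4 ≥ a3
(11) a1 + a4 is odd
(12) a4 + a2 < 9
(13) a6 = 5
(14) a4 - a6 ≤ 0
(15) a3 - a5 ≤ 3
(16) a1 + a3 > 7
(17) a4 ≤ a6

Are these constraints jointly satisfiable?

Take a1 = 4, a2 = 2, a3 = 5, a4 = 5, a5 = 5, a6 = 5. Then constraint 1: a3 + a6 = 10; constraint 2: a2 + a5 = 7, and every other listed constraint is also met.

Satisfiable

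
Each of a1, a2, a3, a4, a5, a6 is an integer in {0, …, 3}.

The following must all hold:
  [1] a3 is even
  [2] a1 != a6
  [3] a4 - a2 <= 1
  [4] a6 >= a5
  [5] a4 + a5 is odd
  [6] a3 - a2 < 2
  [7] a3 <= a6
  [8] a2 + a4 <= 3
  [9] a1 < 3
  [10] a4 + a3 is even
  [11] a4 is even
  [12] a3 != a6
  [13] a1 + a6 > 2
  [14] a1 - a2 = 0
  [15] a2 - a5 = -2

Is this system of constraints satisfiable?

One satisfying assignment is a1 = 1, a2 = 1, a3 = 2, a4 = 2, a5 = 3, a6 = 3.
For the less obvious constraints — constraint 3: a4 - a2 = 1; constraint 6: a3 - a2 = 1 — and the others hold by inspection.

Satisfiable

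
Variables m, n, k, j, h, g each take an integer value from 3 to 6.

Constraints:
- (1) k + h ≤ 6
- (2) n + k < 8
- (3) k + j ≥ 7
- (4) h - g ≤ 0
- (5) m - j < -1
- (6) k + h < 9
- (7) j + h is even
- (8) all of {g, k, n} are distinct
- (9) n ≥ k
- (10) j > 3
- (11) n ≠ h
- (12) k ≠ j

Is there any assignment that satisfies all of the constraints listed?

Satisfiable

Take m = 3, n = 4, k = 3, j = 5, h = 3, g = 5. Then constraint 1: k + h = 6; constraint 2: n + k = 7; constraint 3: k + j = 8, and every other listed constraint is also met.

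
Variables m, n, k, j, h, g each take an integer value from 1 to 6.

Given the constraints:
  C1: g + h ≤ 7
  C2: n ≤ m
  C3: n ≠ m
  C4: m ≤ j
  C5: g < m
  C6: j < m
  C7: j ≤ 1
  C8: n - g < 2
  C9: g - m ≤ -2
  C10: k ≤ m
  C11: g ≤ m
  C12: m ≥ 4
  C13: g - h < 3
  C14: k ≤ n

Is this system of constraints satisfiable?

Unsatisfiable

From constraint 12: m ≥ 4. From constraints 4 and 7: m ≤ j and j ≤ 1, so m ≤ 1. But 1 < 4, so no value of m works.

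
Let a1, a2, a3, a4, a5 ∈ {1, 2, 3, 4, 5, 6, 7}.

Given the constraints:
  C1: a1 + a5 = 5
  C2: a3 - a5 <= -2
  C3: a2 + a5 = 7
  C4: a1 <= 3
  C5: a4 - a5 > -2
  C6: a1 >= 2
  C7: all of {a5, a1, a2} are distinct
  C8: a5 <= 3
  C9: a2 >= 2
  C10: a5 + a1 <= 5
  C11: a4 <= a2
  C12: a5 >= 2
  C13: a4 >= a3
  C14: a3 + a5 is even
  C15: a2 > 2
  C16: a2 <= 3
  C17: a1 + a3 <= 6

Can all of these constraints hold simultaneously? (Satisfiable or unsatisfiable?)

Unsatisfiable

Constraints 4, 6, 8, 9, 12, and 16 confine each of a5, a1, a2 to the 2 values {2, 3}.
Constraint 7 requires all 3 of them to be distinct, but only 2 values are available — impossible by the pigeonhole principle.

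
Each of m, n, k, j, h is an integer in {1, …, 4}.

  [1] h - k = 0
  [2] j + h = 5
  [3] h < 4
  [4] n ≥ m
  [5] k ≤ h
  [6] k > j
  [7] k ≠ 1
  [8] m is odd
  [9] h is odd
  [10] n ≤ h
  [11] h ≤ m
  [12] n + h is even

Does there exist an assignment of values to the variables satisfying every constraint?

Satisfiable

Setting (m, n, k, j, h) = (3, 3, 3, 2, 3) satisfies everything: constraint 1: h - k = 0; constraint 2: j + h = 5, and the others follow.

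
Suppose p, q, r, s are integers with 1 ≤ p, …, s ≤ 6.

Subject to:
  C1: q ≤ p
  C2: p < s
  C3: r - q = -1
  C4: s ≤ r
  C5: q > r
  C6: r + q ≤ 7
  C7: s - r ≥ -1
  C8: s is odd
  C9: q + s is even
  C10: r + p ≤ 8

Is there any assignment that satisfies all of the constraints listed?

Unsatisfiable

Constraints 1, 2, 4, and 5 give q ≤ p, p < s, s ≤ r, r < q. Chaining: q ≤ p < s ≤ r < q, which forces q < q — impossible.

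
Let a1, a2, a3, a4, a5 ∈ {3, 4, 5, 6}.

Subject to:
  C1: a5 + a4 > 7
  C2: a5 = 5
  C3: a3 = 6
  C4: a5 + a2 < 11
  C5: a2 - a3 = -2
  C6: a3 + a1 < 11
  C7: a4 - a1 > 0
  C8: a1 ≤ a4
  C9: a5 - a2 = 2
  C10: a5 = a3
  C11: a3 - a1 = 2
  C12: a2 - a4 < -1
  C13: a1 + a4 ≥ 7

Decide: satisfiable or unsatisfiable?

Constraint 2 fixes a5 = 5 and constraint 3 fixes a3 = 6, but constraint 10 requires a5 = a3. Since 5 ≠ 6, contradiction.

Unsatisfiable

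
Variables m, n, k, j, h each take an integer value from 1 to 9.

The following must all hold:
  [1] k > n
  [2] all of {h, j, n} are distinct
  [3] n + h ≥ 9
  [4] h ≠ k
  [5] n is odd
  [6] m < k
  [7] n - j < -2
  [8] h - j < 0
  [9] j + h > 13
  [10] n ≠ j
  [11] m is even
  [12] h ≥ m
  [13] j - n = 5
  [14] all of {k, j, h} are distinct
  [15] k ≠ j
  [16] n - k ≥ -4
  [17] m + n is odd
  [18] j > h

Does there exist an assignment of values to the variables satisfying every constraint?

Satisfiable

Try m = 4, n = 3, k = 7, j = 8, h = 6.
Check constraint 3: n + h = 9; constraint 7: n - j = -5. The remaining constraints are straightforward to verify.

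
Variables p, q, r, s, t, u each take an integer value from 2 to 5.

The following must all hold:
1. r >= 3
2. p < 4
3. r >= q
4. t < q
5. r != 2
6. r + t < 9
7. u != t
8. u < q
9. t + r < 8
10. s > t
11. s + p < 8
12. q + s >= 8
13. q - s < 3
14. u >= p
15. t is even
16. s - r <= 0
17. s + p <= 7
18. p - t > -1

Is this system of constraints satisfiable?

Take p = 2, q = 5, r = 5, s = 3, t = 2, u = 3. Then constraint 6: r + t = 7; constraint 9: t + r = 7; constraint 11: s + p = 5, and every other listed constraint is also met.

Satisfiable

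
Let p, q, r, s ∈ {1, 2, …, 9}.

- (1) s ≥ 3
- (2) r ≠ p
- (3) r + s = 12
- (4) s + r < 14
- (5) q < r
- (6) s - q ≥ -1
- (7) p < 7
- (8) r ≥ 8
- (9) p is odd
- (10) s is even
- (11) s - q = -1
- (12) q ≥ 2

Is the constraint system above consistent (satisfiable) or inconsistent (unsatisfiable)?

Take p = 1, q = 5, r = 8, s = 4. Then constraint 3: r + s = 12; constraint 4: s + r = 12, and every other listed constraint is also met.

Satisfiable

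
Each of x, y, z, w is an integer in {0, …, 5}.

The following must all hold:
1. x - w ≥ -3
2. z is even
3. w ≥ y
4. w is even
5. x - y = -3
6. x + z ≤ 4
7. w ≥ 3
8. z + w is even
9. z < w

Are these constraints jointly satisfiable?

One satisfying assignment is x = 1, y = 4, z = 0, w = 4.
For the less obvious constraints — constraint 1: x - w = -3; constraint 5: x - y = -3 — and the others hold by inspection.

Satisfiable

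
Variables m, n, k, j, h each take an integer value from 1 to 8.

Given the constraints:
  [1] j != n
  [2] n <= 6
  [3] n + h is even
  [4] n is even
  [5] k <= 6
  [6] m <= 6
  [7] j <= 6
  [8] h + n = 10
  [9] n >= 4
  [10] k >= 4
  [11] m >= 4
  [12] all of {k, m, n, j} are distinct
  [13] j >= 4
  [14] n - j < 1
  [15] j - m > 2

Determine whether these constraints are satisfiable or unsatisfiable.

Unsatisfiable

Constraints 2, 5, 6, 7, 9, 10, 11, and 13 confine each of k, m, n, j to the 3 values {4, …, 6}.
Constraint 12 requires all 4 of them to be distinct, but only 3 values are available — impossible by the pigeonhole principle.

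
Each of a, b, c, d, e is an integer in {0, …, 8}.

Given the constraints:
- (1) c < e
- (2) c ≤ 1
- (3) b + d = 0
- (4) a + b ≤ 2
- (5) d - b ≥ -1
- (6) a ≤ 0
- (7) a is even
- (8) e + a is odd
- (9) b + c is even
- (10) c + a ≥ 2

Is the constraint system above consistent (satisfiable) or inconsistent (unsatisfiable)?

Unsatisfiable

From constraint 2: c ≤ 1. From constraint 6: a ≤ 0. Hence c + a ≤ 1. But constraint 10 requires c + a ≥ 2, and 2 > 1. Contradiction.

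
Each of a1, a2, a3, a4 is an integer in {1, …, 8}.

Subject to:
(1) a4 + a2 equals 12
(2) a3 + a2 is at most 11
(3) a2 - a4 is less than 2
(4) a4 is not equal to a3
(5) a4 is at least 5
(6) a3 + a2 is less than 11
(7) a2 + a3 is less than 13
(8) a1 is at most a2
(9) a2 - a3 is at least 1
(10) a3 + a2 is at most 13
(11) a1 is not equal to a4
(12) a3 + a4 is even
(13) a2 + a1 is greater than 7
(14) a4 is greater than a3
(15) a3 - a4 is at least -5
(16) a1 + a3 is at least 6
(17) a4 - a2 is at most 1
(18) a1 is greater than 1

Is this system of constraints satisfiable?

Satisfiable

Try a1 = 4, a2 = 6, a3 = 4, a4 = 6.
Check constraint 1: a4 + a2 = 12; constraint 2: a3 + a2 = 10; constraint 3: a2 - a4 = 0. The remaining constraints are straightforward to verify.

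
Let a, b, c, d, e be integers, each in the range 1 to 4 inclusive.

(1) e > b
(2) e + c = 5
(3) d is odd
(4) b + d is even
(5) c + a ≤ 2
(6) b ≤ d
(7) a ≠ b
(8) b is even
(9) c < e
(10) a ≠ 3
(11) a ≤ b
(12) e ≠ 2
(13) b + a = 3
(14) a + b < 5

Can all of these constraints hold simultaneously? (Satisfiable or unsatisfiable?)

Constraint 8 makes b even and constraint 3 makes d odd, so b + d must be odd. Constraint 4 says b + d is even — contradiction.

Unsatisfiable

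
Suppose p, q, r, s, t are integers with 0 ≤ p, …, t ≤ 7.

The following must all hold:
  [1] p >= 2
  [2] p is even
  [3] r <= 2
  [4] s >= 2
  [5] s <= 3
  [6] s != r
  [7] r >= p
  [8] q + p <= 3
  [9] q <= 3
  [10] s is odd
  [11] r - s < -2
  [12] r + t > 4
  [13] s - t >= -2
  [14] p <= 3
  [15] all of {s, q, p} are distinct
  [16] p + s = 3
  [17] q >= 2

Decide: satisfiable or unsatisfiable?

Constraints 1, 4, 5, 9, 14, and 17 confine each of s, q, p to the 2 values {2, 3}.
Constraint 15 requires all 3 of them to be distinct, but only 2 values are available — impossible by the pigeonhole principle.

Unsatisfiable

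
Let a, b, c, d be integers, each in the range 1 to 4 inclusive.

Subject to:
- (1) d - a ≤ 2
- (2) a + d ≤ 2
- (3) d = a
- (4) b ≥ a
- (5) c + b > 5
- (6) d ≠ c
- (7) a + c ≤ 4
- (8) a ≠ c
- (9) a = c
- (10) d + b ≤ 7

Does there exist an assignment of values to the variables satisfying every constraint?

From constraints 3 and 9, d = a = c, so d = c. But constraint 6 says d ≠ c. Contradiction.

Unsatisfiable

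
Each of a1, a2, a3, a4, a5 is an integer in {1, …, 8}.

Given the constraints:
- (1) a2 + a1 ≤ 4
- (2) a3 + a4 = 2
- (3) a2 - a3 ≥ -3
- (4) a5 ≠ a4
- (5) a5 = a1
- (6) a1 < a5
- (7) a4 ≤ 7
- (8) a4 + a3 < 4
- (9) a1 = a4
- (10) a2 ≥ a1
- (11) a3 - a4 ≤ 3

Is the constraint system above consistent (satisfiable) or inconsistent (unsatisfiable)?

Unsatisfiable

From constraints 5 and 9, a5 = a1 = a4, so a5 = a4. But constraint 4 says a5 ≠ a4. Contradiction.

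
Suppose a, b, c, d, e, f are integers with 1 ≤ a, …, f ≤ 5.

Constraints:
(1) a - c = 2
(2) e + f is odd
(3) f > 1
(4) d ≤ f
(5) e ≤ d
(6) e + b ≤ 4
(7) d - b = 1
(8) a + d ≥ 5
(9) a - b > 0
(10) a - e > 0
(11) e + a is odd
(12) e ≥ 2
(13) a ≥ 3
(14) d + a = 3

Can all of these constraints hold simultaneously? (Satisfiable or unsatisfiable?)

Unsatisfiable

From constraints 5 and 12: d ≥ e ≥ 2. From constraint 13: a ≥ 3. Hence d + a ≥ 5. But constraint 14 requires d + a = 3, and 3 < 5. Contradiction.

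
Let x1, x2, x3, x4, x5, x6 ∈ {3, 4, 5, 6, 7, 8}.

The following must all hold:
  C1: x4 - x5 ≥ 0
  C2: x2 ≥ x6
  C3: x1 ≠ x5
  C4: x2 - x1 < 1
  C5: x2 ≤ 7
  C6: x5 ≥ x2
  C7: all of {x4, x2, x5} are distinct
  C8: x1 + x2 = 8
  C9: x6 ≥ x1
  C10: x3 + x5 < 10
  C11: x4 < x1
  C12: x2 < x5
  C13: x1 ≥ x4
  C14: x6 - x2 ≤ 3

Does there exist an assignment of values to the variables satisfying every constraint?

Constraints 1, 2, 6, 9, and 11 give x1 ≤ x6, x6 ≤ x2, x2 ≤ x5, x5 ≤ x4, x4 < x1. Chaining: x1 ≤ x6 ≤ x2 ≤ x5 ≤ x4 < x1, which forces x1 < x1 — impossible.

Unsatisfiable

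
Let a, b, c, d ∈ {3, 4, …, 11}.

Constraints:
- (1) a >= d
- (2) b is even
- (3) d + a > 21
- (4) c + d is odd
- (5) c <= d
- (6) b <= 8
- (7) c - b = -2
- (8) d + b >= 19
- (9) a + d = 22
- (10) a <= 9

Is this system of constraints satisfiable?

Unsatisfiable

From constraints 1 and 10: d ≤ a ≤ 9. From constraint 6: b ≤ 8. Hence d + b ≤ 17. But constraint 8 requires d + b ≥ 19, and 19 > 17. Contradiction.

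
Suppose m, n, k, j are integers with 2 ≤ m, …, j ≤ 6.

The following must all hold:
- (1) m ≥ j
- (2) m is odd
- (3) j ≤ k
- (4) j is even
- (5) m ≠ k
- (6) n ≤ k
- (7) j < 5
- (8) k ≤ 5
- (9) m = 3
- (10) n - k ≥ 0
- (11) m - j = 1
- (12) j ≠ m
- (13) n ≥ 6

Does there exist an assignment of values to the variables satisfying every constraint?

From constraint 13: n ≥ 6. From constraints 6 and 8: n ≤ k and k ≤ 5, so n ≤ 5. But 5 < 6, so no value of n works.

Unsatisfiable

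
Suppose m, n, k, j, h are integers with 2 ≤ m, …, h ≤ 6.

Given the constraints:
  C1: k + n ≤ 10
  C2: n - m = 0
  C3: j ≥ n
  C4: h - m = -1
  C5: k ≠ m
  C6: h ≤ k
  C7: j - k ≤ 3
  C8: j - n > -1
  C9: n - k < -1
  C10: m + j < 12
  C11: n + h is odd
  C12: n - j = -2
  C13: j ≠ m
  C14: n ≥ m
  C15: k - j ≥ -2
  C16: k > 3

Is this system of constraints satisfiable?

Satisfiable

Setting (m, n, k, j, h) = (4, 4, 6, 6, 3) satisfies everything: constraint 1: k + n = 10; constraint 2: n - m = 0; constraint 4: h - m = -1, and the others follow.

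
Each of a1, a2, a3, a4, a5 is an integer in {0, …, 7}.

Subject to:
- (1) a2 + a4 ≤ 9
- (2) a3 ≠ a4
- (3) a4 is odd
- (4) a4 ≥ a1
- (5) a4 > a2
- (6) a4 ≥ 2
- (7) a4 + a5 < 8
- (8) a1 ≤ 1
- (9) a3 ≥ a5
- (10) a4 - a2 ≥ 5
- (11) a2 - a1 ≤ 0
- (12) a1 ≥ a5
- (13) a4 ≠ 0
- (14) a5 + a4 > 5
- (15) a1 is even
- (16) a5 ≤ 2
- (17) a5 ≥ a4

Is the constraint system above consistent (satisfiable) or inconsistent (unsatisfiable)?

From constraints 6 and 17: a5 ≥ a4 and a4 ≥ 2, so a5 ≥ 2. From constraints 8 and 12: a5 ≤ a1 and a1 ≤ 1, so a5 ≤ 1. But 1 < 2, so no value of a5 works.

Unsatisfiable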